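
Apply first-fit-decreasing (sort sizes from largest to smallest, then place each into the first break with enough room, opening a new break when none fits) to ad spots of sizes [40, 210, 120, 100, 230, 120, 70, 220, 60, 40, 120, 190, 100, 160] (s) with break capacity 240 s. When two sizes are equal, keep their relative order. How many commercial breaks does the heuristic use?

8

Sorted descending: 230, 220, 210, 190, 160, 120, 120, 120, 100, 100, 70, 60, 40, 40.
  230 → break 1 (new)  [load 230/240]
  220 → break 2 (new)  [load 220/240]
  210 → break 3 (new)  [load 210/240]
  190 → break 4 (new)  [load 190/240]
  160 → break 5 (new)  [load 160/240]
  120 → break 6 (new)  [load 120/240]
  120 → break 6  [load 240/240]
  120 → break 7 (new)  [load 120/240]
  100 → break 7  [load 220/240]
  100 → break 8 (new)  [load 100/240]
  70 → break 5  [load 230/240]
  60 → break 8  [load 160/240]
  40 → break 4  [load 230/240]
  40 → break 8  [load 200/240]
8 commercial breaks opened.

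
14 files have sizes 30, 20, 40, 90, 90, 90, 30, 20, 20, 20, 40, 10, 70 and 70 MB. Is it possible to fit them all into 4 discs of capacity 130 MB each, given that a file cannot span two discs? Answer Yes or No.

No

Total = 640 MB; ⌈640/130⌉ = 5.
At least 5 discs are required, but only 4 are allowed.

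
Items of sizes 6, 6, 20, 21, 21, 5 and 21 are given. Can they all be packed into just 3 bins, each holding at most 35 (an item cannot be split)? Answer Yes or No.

No

Total = 100; ⌈100/35⌉ = 3.
4 items each exceed half the capacity and cannot share a bin, forcing at least 4 bins.
At least 4 bins are required, but only 3 are allowed.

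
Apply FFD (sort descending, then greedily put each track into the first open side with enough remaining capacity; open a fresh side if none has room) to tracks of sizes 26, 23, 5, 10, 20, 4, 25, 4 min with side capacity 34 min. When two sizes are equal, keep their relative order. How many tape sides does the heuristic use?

Sorted descending: 26, 25, 23, 20, 10, 5, 4, 4.
  26 → side 1 (new)  [load 26/34]
  25 → side 2 (new)  [load 25/34]
  23 → side 3 (new)  [load 23/34]
  20 → side 4 (new)  [load 20/34]
  10 → side 3  [load 33/34]
  5 → side 1  [load 31/34]
  4 → side 2  [load 29/34]
  4 → side 2  [load 33/34]
4 tape sides opened.

4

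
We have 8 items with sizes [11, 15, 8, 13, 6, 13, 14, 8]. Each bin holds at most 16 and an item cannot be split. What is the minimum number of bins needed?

Total = 15 + 14 + 13 + 13 + 11 + 8 + 8 + 6 = 88.
Lower bound: ⌈88/16⌉ = 6 bins.
A packing using 7 bins:
  bin 1: 15 = 15
  bin 2: 14 = 14
  bin 3: 13 = 13
  bin 4: 13 = 13
  bin 5: 11 = 11
  bin 6: 8 + 8 = 16
  bin 7: 6 = 6
No arrangement into 6 bins stays within capacity, so 7 is optimal.

7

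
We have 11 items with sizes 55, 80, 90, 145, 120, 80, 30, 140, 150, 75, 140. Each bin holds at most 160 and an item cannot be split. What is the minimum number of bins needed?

Total = 150 + 145 + 140 + 140 + 120 + 90 + 80 + 80 + 75 + 55 + 30 = 1105.
Lower bound: ⌈1105/160⌉ = 7 bins.
A packing using 8 bins:
  bin 1: 150 = 150
  bin 2: 145 = 145
  bin 3: 140 = 140
  bin 4: 140 = 140
  bin 5: 120 + 30 = 150
  bin 6: 90 + 55 = 145
  bin 7: 80 + 80 = 160
  bin 8: 75 = 75
No arrangement into 7 bins stays within capacity, so 8 is optimal.

8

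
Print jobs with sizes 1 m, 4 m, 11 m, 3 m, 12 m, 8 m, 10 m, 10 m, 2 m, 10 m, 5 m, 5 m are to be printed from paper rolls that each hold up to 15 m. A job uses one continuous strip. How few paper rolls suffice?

Total = 12 + 11 + 10 + 10 + 10 + 8 + 5 + 5 + 4 + 3 + 2 + 1 = 81 m.
Lower bound: ⌈81/15⌉ = 6 paper rolls.
A packing using 6 paper rolls:
  roll 1: 12 + 3 = 15
  roll 2: 11 + 4 = 15
  roll 3: 10 + 5 = 15
  roll 4: 10 + 5 = 15
  roll 5: 10 + 2 + 1 = 13
  roll 6: 8 = 8
This matches the lower bound, so 6 is optimal.

6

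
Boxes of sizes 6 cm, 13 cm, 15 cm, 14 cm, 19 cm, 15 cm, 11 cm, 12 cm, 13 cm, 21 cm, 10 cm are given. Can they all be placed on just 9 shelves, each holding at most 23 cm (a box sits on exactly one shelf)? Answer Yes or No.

Yes

A valid assignment using 8 shelves:
  shelf 1: 21 = 21
  shelf 2: 19 = 19
  shelf 3: 15 + 6 = 21
  shelf 4: 15 = 15
  shelf 5: 14 = 14
  shelf 6: 13 + 10 = 23
  shelf 7: 13 = 13
  shelf 8: 12 + 11 = 23
That uses only 8 ≤ 9, so 9 shelves are enough.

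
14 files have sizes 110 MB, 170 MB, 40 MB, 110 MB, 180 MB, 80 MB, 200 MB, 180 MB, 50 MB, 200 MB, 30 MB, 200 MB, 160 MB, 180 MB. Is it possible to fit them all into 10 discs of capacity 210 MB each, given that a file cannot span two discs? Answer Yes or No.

Yes

A valid assignment using 10 discs:
  disc 1: 200 = 200
  disc 2: 200 = 200
  disc 3: 200 = 200
  disc 4: 180 + 30 = 210
  disc 5: 180 = 180
  disc 6: 180 = 180
  disc 7: 170 + 40 = 210
  disc 8: 160 + 50 = 210
  disc 9: 110 + 80 = 190
  disc 10: 110 = 110
Every load is within 210 MB, so 10 discs suffice.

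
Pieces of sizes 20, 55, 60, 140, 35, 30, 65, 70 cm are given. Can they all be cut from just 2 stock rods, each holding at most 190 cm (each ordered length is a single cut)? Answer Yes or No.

Total = 475 cm; ⌈475/190⌉ = 3.
At least 3 stock rods are required, but only 2 are allowed.

No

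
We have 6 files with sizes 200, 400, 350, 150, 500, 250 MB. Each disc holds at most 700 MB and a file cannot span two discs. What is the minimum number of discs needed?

3

Total = 500 + 400 + 350 + 250 + 200 + 150 = 1850 MB.
Lower bound: ⌈1850/700⌉ = 3 discs.
A packing using 3 discs:
  disc 1: 500 + 200 = 700
  disc 2: 400 + 250 = 650
  disc 3: 350 + 150 = 500
This matches the lower bound, so 3 is optimal.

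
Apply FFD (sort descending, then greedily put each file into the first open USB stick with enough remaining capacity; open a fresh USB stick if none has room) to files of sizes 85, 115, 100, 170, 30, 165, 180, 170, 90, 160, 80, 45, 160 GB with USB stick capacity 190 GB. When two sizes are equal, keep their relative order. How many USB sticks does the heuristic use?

Sorted descending: 180, 170, 170, 165, 160, 160, 115, 100, 90, 85, 80, 45, 30.
  180 → USB stick 1 (new)  [load 180/190]
  170 → USB stick 2 (new)  [load 170/190]
  170 → USB stick 3 (new)  [load 170/190]
  165 → USB stick 4 (new)  [load 165/190]
  160 → USB stick 5 (new)  [load 160/190]
  160 → USB stick 6 (new)  [load 160/190]
  115 → USB stick 7 (new)  [load 115/190]
  100 → USB stick 8 (new)  [load 100/190]
  90 → USB stick 8  [load 190/190]
  85 → USB stick 9 (new)  [load 85/190]
  80 → USB stick 9  [load 165/190]
  45 → USB stick 7  [load 160/190]
  30 → USB stick 5  [load 190/190]
9 USB sticks opened.

9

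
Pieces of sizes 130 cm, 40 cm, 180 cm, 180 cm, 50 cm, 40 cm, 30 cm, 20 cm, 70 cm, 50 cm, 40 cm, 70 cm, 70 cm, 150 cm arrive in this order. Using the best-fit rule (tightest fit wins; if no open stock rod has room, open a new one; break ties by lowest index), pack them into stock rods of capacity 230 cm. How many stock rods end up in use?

5

  130 → stock rod 1 (new)  [load 130/230]
  40 → stock rod 1  [load 170/230]
  180 → stock rod 2 (new)  [load 180/230]
  180 → stock rod 3 (new)  [load 180/230]
  50 → stock rod 2  [load 230/230]
  40 → stock rod 3  [load 220/230]
  30 → stock rod 1  [load 200/230]
  20 → stock rod 1  [load 220/230]
  70 → stock rod 4 (new)  [load 70/230]
  50 → stock rod 4  [load 120/230]
  40 → stock rod 4  [load 160/230]
  70 → stock rod 4  [load 230/230]
  70 → stock rod 5 (new)  [load 70/230]
  150 → stock rod 5  [load 220/230]
5 stock rods opened.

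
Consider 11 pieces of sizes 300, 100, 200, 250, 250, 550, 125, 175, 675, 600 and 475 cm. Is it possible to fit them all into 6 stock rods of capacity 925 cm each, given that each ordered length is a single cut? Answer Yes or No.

A valid assignment using 5 stock rods:
  stock rod 1: 675 + 250 = 925
  stock rod 2: 600 + 300 = 900
  stock rod 3: 550 + 250 + 125 = 925
  stock rod 4: 475 + 200 + 175 = 850
  stock rod 5: 100 = 100
That uses only 5 ≤ 6, so 6 stock rods are enough.

Yes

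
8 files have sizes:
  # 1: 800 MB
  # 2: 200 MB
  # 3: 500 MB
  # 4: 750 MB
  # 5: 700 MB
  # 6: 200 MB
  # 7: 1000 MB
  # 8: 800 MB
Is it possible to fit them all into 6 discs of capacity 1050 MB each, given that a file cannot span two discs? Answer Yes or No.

Yes

A valid assignment using 6 discs:
  disc 1: 1000 = 1000
  disc 2: 800 + 200 = 1000
  disc 3: 800 + 200 = 1000
  disc 4: 750 = 750
  disc 5: 700 = 700
  disc 6: 500 = 500
Every load is within 1050 MB, so 6 discs suffice.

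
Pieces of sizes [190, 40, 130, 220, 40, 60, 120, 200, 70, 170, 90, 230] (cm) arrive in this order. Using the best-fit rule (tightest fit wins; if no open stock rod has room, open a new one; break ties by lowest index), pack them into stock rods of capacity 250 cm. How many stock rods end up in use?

8

  190 → stock rod 1 (new)  [load 190/250]
  40 → stock rod 1  [load 230/250]
  130 → stock rod 2 (new)  [load 130/250]
  220 → stock rod 3 (new)  [load 220/250]
  40 → stock rod 2  [load 170/250]
  60 → stock rod 2  [load 230/250]
  120 → stock rod 4 (new)  [load 120/250]
  200 → stock rod 5 (new)  [load 200/250]
  70 → stock rod 4  [load 190/250]
  170 → stock rod 6 (new)  [load 170/250]
  90 → stock rod 7 (new)  [load 90/250]
  230 → stock rod 8 (new)  [load 230/250]
8 stock rods opened.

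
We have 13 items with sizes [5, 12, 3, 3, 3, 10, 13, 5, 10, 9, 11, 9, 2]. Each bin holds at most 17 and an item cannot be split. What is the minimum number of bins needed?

7

Total = 13 + 12 + 11 + 10 + 10 + 9 + 9 + 5 + 5 + 3 + 3 + 3 + 2 = 95.
Lower bound: ⌈95/17⌉ = 6 bins.
Also, 7 items each exceed 17/2, and no two of those can share a bin, so at least 7 bins are needed.
A packing using 7 bins:
  bin 1: 13 + 3 = 16
  bin 2: 12 + 5 = 17
  bin 3: 11 + 5 = 16
  bin 4: 10 + 3 + 3 = 16
  bin 5: 10 + 2 = 12
  bin 6: 9 = 9
  bin 7: 9 = 9
This matches the lower bound, so 7 is optimal.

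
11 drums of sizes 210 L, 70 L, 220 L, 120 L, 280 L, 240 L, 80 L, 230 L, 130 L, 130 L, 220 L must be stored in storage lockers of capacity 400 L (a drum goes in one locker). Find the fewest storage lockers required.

Total = 280 + 240 + 230 + 220 + 220 + 210 + 130 + 130 + 120 + 80 + 70 = 1930 L.
Lower bound: ⌈1930/400⌉ = 5 storage lockers.
Also, 6 drums each exceed 200 L, and no two of those can share a locker, so at least 6 storage lockers are needed.
A packing using 6 storage lockers:
  locker 1: 280 + 120 = 400
  locker 2: 240 + 130 = 370
  locker 3: 230 + 130 = 360
  locker 4: 220 + 80 + 70 = 370
  locker 5: 220 = 220
  locker 6: 210 = 210
This matches the lower bound, so 6 is optimal.

6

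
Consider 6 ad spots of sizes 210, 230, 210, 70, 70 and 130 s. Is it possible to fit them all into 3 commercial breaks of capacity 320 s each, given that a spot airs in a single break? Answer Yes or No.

No

Total = 920 s; ⌈920/320⌉ = 3.
The bound of 3 does not rule out 3, but exhaustive search shows no assignment into 3 commercial breaks of capacity 320 s exists — the minimum is 4.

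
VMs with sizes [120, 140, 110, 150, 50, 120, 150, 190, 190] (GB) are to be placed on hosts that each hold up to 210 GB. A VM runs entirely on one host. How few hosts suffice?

8

Total = 190 + 190 + 150 + 150 + 140 + 120 + 120 + 110 + 50 = 1220 GB.
Lower bound: ⌈1220/210⌉ = 6 hosts.
Also, 8 VMs each exceed 105 GB, and no two of those can share a host, so at least 8 hosts are needed.
A packing using 8 hosts:
  host 1: 190 = 190
  host 2: 190 = 190
  host 3: 150 + 50 = 200
  host 4: 150 = 150
  host 5: 140 = 140
  host 6: 120 = 120
  host 7: 120 = 120
  host 8: 110 = 110
This matches the lower bound, so 8 is optimal.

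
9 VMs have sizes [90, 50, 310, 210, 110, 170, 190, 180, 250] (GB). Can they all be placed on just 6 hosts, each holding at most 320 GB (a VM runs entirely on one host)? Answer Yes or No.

Yes

A valid assignment using 6 hosts:
  host 1: 310 = 310
  host 2: 250 + 50 = 300
  host 3: 210 + 110 = 320
  host 4: 190 + 90 = 280
  host 5: 180 = 180
  host 6: 170 = 170
Every load is within 320 GB, so 6 hosts suffice.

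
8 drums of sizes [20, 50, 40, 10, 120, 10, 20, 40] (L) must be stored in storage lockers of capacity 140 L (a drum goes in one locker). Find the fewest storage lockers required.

3

Total = 120 + 50 + 40 + 40 + 20 + 20 + 10 + 10 = 310 L.
Lower bound: ⌈310/140⌉ = 3 storage lockers.
A packing using 3 storage lockers:
  locker 1: 120 + 20 = 140
  locker 2: 50 + 40 + 40 + 10 = 140
  locker 3: 20 + 10 = 30
This matches the lower bound, so 3 is optimal.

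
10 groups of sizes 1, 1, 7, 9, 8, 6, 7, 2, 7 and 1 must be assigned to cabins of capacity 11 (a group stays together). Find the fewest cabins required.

Total = 9 + 8 + 7 + 7 + 7 + 6 + 2 + 1 + 1 + 1 = 49.
Lower bound: ⌈49/11⌉ = 5 cabins.
Also, 6 groups each exceed 11/2, and no two of those can share a cabin, so at least 6 cabins are needed.
A packing using 6 cabins:
  cabin 1: 9 + 2 = 11
  cabin 2: 8 + 1 + 1 + 1 = 11
  cabin 3: 7 = 7
  cabin 4: 7 = 7
  cabin 5: 7 = 7
  cabin 6: 6 = 6
This matches the lower bound, so 6 is optimal.

6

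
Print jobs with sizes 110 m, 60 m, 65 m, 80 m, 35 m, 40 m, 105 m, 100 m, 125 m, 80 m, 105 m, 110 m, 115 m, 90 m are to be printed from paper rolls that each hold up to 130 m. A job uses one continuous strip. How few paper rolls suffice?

Total = 125 + 115 + 110 + 110 + 105 + 105 + 100 + 90 + 80 + 80 + 65 + 60 + 40 + 35 = 1220 m.
Lower bound: ⌈1220/130⌉ = 10 paper rolls.
A packing using 11 paper rolls:
  roll 1: 125 = 125
  roll 2: 115 = 115
  roll 3: 110 = 110
  roll 4: 110 = 110
  roll 5: 105 = 105
  roll 6: 105 = 105
  roll 7: 100 = 100
  roll 8: 90 + 40 = 130
  roll 9: 80 + 35 = 115
  roll 10: 80 = 80
  roll 11: 65 + 60 = 125
No arrangement into 10 paper rolls stays within capacity, so 11 is optimal.

11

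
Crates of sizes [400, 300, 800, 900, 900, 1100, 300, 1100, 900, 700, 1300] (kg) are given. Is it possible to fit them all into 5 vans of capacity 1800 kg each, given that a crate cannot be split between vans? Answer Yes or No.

A valid assignment using 5 vans:
  van 1: 1300 + 400 = 1700
  van 2: 1100 + 700 = 1800
  van 3: 1100 + 300 + 300 = 1700
  van 4: 900 + 900 = 1800
  van 5: 900 + 800 = 1700
Every load is within 1800 kg, so 5 vans suffice.

Yes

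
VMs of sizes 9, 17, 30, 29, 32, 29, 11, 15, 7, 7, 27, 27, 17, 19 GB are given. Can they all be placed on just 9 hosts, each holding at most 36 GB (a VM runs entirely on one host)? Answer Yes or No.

A valid assignment using 9 hosts:
  host 1: 32 = 32
  host 2: 30 = 30
  host 3: 29 + 7 = 36
  host 4: 29 + 7 = 36
  host 5: 27 + 9 = 36
  host 6: 27 = 27
  host 7: 19 + 17 = 36
  host 8: 17 + 15 = 32
  host 9: 11 = 11
Every load is within 36 GB, so 9 hosts suffice.

Yes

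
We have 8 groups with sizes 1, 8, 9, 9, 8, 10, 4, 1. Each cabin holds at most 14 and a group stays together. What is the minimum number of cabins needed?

Total = 10 + 9 + 9 + 8 + 8 + 4 + 1 + 1 = 50.
Lower bound: ⌈50/14⌉ = 4 cabins.
Also, 5 groups each exceed 7, and no two of those can share a cabin, so at least 5 cabins are needed.
A packing using 5 cabins:
  cabin 1: 10 + 4 = 14
  cabin 2: 9 + 1 + 1 = 11
  cabin 3: 9 = 9
  cabin 4: 8 = 8
  cabin 5: 8 = 8
This matches the lower bound, so 5 is optimal.

5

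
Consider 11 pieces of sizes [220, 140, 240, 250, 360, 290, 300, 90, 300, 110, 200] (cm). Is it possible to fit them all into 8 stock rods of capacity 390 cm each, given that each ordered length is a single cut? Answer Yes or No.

Yes

A valid assignment using 8 stock rods:
  stock rod 1: 360 = 360
  stock rod 2: 300 + 90 = 390
  stock rod 3: 300 = 300
  stock rod 4: 290 = 290
  stock rod 5: 250 + 140 = 390
  stock rod 6: 240 + 110 = 350
  stock rod 7: 220 = 220
  stock rod 8: 200 = 200
Every load is within 390 cm, so 8 stock rods suffice.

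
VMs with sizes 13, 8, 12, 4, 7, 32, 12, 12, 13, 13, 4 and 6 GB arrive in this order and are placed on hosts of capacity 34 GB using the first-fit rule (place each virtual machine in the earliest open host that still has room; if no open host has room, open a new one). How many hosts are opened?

  13 → host 1 (new)  [load 13/34]
  8 → host 1  [load 21/34]
  12 → host 1  [load 33/34]
  4 → host 2 (new)  [load 4/34]
  7 → host 2  [load 11/34]
  32 → host 3 (new)  [load 32/34]
  12 → host 2  [load 23/34]
  12 → host 4 (new)  [load 12/34]
  13 → host 4  [load 25/34]
  13 → host 5 (new)  [load 13/34]
  4 → host 2  [load 27/34]
  6 → host 2  [load 33/34]
5 hosts opened.

5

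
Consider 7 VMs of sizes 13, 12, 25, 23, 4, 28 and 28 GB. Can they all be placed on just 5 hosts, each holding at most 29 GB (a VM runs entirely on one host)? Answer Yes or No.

Yes

A valid assignment using 5 hosts:
  host 1: 28 = 28
  host 2: 28 = 28
  host 3: 25 + 4 = 29
  host 4: 23 = 23
  host 5: 13 + 12 = 25
Every load is within 29 GB, so 5 hosts suffice.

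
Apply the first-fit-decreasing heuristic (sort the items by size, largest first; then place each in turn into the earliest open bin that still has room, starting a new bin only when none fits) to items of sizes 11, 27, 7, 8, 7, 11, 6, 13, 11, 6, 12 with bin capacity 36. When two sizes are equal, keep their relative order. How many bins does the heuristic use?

Sorted descending: 27, 13, 12, 11, 11, 11, 8, 7, 7, 6, 6.
  27 → bin 1 (new)  [load 27/36]
  13 → bin 2 (new)  [load 13/36]
  12 → bin 2  [load 25/36]
  11 → bin 2  [load 36/36]
  11 → bin 3 (new)  [load 11/36]
  11 → bin 3  [load 22/36]
  8 → bin 1  [load 35/36]
  7 → bin 3  [load 29/36]
  7 → bin 3  [load 36/36]
  6 → bin 4 (new)  [load 6/36]
  6 → bin 4  [load 12/36]
4 bins opened.

4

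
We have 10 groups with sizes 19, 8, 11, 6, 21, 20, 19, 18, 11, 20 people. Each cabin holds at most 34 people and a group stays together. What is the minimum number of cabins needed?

6

Total = 21 + 20 + 20 + 19 + 19 + 18 + 11 + 11 + 8 + 6 = 153 people.
Lower bound: ⌈153/34⌉ = 5 cabins.
Also, 6 groups each exceed 17 people, and no two of those can share a cabin, so at least 6 cabins are needed.
A packing using 6 cabins:
  cabin 1: 21 + 11 = 32
  cabin 2: 20 + 11 = 31
  cabin 3: 20 + 8 + 6 = 34
  cabin 4: 19 = 19
  cabin 5: 19 = 19
  cabin 6: 18 = 18
This matches the lower bound, so 6 is optimal.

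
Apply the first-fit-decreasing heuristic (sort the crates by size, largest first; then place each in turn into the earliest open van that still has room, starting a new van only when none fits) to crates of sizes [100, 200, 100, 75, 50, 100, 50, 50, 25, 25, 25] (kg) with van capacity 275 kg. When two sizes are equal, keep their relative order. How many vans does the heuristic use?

3

Sorted descending: 200, 100, 100, 100, 75, 50, 50, 50, 25, 25, 25.
  200 → van 1 (new)  [load 200/275]
  100 → van 2 (new)  [load 100/275]
  100 → van 2  [load 200/275]
  100 → van 3 (new)  [load 100/275]
  75 → van 1  [load 275/275]
  50 → van 2  [load 250/275]
  50 → van 3  [load 150/275]
  50 → van 3  [load 200/275]
  25 → van 2  [load 275/275]
  25 → van 3  [load 225/275]
  25 → van 3  [load 250/275]
3 vans opened.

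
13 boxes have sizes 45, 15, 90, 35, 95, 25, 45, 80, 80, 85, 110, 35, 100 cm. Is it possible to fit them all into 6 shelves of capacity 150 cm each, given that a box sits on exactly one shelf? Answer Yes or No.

No

Total = 840 cm; ⌈840/150⌉ = 6.
7 boxes each exceed half the capacity and cannot share a shelf, forcing at least 7 shelves.
At least 7 shelves are required, but only 6 are allowed.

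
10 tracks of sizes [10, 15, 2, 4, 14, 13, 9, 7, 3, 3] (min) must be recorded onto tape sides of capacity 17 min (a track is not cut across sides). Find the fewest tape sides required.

5

Total = 15 + 14 + 13 + 10 + 9 + 7 + 4 + 3 + 3 + 2 = 80 min.
Lower bound: ⌈80/17⌉ = 5 tape sides.
A packing using 5 tape sides:
  side 1: 15 + 2 = 17
  side 2: 14 + 3 = 17
  side 3: 13 + 4 = 17
  side 4: 10 + 7 = 17
  side 5: 9 + 3 = 12
This matches the lower bound, so 5 is optimal.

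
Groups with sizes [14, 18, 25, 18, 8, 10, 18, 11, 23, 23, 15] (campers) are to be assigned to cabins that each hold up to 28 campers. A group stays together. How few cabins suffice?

Total = 25 + 23 + 23 + 18 + 18 + 18 + 15 + 14 + 11 + 10 + 8 = 183 campers.
Lower bound: ⌈183/28⌉ = 7 cabins.
A packing using 8 cabins:
  cabin 1: 25 = 25
  cabin 2: 23 = 23
  cabin 3: 23 = 23
  cabin 4: 18 + 10 = 28
  cabin 5: 18 + 8 = 26
  cabin 6: 18 = 18
  cabin 7: 15 + 11 = 26
  cabin 8: 14 = 14
No arrangement into 7 cabins stays within capacity, so 8 is optimal.

8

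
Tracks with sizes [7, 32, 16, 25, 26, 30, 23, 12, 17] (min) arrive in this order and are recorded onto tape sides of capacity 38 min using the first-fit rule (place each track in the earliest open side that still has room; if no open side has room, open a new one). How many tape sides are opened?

7

  7 → side 1 (new)  [load 7/38]
  32 → side 2 (new)  [load 32/38]
  16 → side 1  [load 23/38]
  25 → side 3 (new)  [load 25/38]
  26 → side 4 (new)  [load 26/38]
  30 → side 5 (new)  [load 30/38]
  23 → side 6 (new)  [load 23/38]
  12 → side 1  [load 35/38]
  17 → side 7 (new)  [load 17/38]
7 tape sides opened.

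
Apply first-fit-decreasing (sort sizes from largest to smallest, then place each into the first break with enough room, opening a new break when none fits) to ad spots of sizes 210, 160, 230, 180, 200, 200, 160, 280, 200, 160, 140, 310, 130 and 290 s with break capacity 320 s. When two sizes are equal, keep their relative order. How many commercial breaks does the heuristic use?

11

Sorted descending: 310, 290, 280, 230, 210, 200, 200, 200, 180, 160, 160, 160, 140, 130.
  310 → break 1 (new)  [load 310/320]
  290 → break 2 (new)  [load 290/320]
  280 → break 3 (new)  [load 280/320]
  230 → break 4 (new)  [load 230/320]
  210 → break 5 (new)  [load 210/320]
  200 → break 6 (new)  [load 200/320]
  200 → break 7 (new)  [load 200/320]
  200 → break 8 (new)  [load 200/320]
  180 → break 9 (new)  [load 180/320]
  160 → break 10 (new)  [load 160/320]
  160 → break 10  [load 320/320]
  160 → break 11 (new)  [load 160/320]
  140 → break 9  [load 320/320]
  130 → break 11  [load 290/320]
11 commercial breaks opened.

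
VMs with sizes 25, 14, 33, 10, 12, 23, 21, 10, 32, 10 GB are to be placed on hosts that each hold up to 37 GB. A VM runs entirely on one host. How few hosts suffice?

Total = 33 + 32 + 25 + 23 + 21 + 14 + 12 + 10 + 10 + 10 = 190 GB.
Lower bound: ⌈190/37⌉ = 6 hosts.
A packing using 6 hosts:
  host 1: 33 = 33
  host 2: 32 = 32
  host 3: 25 + 12 = 37
  host 4: 23 + 14 = 37
  host 5: 21 + 10 = 31
  host 6: 10 + 10 = 20
This matches the lower bound, so 6 is optimal.

6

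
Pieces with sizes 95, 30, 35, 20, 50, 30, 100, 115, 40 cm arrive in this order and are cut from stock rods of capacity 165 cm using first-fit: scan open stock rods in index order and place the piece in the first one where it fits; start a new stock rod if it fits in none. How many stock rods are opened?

  95 → stock rod 1 (new)  [load 95/165]
  30 → stock rod 1  [load 125/165]
  35 → stock rod 1  [load 160/165]
  20 → stock rod 2 (new)  [load 20/165]
  50 → stock rod 2  [load 70/165]
  30 → stock rod 2  [load 100/165]
  100 → stock rod 3 (new)  [load 100/165]
  115 → stock rod 4 (new)  [load 115/165]
  40 → stock rod 2  [load 140/165]
4 stock rods opened.

4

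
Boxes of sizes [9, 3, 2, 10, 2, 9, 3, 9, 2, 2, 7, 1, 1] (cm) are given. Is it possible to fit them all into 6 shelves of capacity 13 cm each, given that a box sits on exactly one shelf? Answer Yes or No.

A valid assignment using 5 shelves:
  shelf 1: 10 + 3 = 13
  shelf 2: 9 + 3 + 1 = 13
  shelf 3: 9 + 2 + 2 = 13
  shelf 4: 9 + 2 + 2 = 13
  shelf 5: 7 + 1 = 8
That uses only 5 ≤ 6, so 6 shelves are enough.

Yes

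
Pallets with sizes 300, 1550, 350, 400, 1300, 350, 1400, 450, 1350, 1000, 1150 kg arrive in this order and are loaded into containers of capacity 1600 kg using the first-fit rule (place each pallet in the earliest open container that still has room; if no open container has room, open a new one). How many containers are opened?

  300 → container 1 (new)  [load 300/1600]
  1550 → container 2 (new)  [load 1550/1600]
  350 → container 1  [load 650/1600]
  400 → container 1  [load 1050/1600]
  1300 → container 3 (new)  [load 1300/1600]
  350 → container 1  [load 1400/1600]
  1400 → container 4 (new)  [load 1400/1600]
  450 → container 5 (new)  [load 450/1600]
  1350 → container 6 (new)  [load 1350/1600]
  1000 → container 5  [load 1450/1600]
  1150 → container 7 (new)  [load 1150/1600]
7 containers opened.

7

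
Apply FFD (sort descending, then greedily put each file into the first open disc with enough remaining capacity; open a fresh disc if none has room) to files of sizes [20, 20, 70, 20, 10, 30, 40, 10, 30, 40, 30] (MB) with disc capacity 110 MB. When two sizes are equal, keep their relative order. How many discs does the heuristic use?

Sorted descending: 70, 40, 40, 30, 30, 30, 20, 20, 20, 10, 10.
  70 → disc 1 (new)  [load 70/110]
  40 → disc 1  [load 110/110]
  40 → disc 2 (new)  [load 40/110]
  30 → disc 2  [load 70/110]
  30 → disc 2  [load 100/110]
  30 → disc 3 (new)  [load 30/110]
  20 → disc 3  [load 50/110]
  20 → disc 3  [load 70/110]
  20 → disc 3  [load 90/110]
  10 → disc 2  [load 110/110]
  10 → disc 3  [load 100/110]
3 discs opened.

3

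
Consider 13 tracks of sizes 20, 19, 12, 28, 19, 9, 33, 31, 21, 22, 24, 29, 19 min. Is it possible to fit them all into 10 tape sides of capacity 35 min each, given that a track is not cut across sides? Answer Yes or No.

No

Total = 286 min; ⌈286/35⌉ = 9.
11 tracks each exceed half the capacity and cannot share a side, forcing at least 11 tape sides.
At least 11 tape sides are required, but only 10 are allowed.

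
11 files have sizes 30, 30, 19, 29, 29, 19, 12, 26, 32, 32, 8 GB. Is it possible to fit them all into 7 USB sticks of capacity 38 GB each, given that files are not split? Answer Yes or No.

No

Total = 266 GB; ⌈266/38⌉ = 7.
The bound of 7 does not rule out 7, but exhaustive search shows no assignment into 7 USB sticks of capacity 38 GB exists — the minimum is 8.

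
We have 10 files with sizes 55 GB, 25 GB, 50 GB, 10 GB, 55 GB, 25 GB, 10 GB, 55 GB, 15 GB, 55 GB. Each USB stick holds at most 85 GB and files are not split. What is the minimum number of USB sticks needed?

5

Total = 55 + 55 + 55 + 55 + 50 + 25 + 25 + 15 + 10 + 10 = 355 GB.
Lower bound: ⌈355/85⌉ = 5 USB sticks.
A packing using 5 USB sticks:
  USB stick 1: 55 + 25 = 80
  USB stick 2: 55 + 25 = 80
  USB stick 3: 55 + 15 + 10 = 80
  USB stick 4: 55 + 10 = 65
  USB stick 5: 50 = 50
This matches the lower bound, so 5 is optimal.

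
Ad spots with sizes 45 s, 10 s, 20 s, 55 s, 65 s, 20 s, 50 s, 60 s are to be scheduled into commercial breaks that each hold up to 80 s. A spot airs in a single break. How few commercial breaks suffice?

Total = 65 + 60 + 55 + 50 + 45 + 20 + 20 + 10 = 325 s.
Lower bound: ⌈325/80⌉ = 5 commercial breaks.
A packing using 5 commercial breaks:
  break 1: 65 + 10 = 75
  break 2: 60 + 20 = 80
  break 3: 55 + 20 = 75
  break 4: 50 = 50
  break 5: 45 = 45
This matches the lower bound, so 5 is optimal.

5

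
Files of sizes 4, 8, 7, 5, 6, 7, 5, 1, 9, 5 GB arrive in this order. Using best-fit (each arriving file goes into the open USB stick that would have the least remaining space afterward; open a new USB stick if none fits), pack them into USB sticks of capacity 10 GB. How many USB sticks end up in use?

  4 → USB stick 1 (new)  [load 4/10]
  8 → USB stick 2 (new)  [load 8/10]
  7 → USB stick 3 (new)  [load 7/10]
  5 → USB stick 1  [load 9/10]
  6 → USB stick 4 (new)  [load 6/10]
  7 → USB stick 5 (new)  [load 7/10]
  5 → USB stick 6 (new)  [load 5/10]
  1 → USB stick 1  [load 10/10]
  9 → USB stick 7 (new)  [load 9/10]
  5 → USB stick 6  [load 10/10]
7 USB sticks opened.

7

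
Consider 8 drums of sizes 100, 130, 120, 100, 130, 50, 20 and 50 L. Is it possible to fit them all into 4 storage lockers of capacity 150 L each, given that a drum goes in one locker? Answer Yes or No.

Total = 700 L; ⌈700/150⌉ = 5.
At least 5 storage lockers are required, but only 4 are allowed.

No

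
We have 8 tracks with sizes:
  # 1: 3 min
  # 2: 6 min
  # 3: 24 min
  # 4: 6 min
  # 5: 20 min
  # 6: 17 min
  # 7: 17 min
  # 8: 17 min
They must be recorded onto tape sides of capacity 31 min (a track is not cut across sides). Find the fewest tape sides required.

Total = 24 + 20 + 17 + 17 + 17 + 6 + 6 + 3 = 110 min.
Lower bound: ⌈110/31⌉ = 4 tape sides.
Also, 5 tracks each exceed 31/2 min, and no two of those can share a side, so at least 5 tape sides are needed.
A packing using 5 tape sides:
  side 1: 24 + 6 = 30
  side 2: 20 + 6 + 3 = 29
  side 3: 17 = 17
  side 4: 17 = 17
  side 5: 17 = 17
This matches the lower bound, so 5 is optimal.

5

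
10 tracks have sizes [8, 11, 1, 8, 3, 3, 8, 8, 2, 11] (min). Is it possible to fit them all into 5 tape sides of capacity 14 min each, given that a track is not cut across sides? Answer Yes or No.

No

Total = 63 min; ⌈63/14⌉ = 5.
6 tracks each exceed half the capacity and cannot share a side, forcing at least 6 tape sides.
At least 6 tape sides are required, but only 5 are allowed.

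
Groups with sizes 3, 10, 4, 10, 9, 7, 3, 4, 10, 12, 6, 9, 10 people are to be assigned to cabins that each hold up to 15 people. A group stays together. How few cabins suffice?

Total = 12 + 10 + 10 + 10 + 10 + 9 + 9 + 7 + 6 + 4 + 4 + 3 + 3 = 97 people.
Lower bound: ⌈97/15⌉ = 7 cabins.
A packing using 8 cabins:
  cabin 1: 12 + 3 = 15
  cabin 2: 10 + 4 = 14
  cabin 3: 10 + 4 = 14
  cabin 4: 10 + 3 = 13
  cabin 5: 10 = 10
  cabin 6: 9 + 6 = 15
  cabin 7: 9 = 9
  cabin 8: 7 = 7
No arrangement into 7 cabins stays within capacity, so 8 is optimal.

8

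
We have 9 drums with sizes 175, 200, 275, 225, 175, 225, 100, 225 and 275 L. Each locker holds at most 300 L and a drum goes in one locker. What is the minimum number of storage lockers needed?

Total = 275 + 275 + 225 + 225 + 225 + 200 + 175 + 175 + 100 = 1875 L.
Lower bound: ⌈1875/300⌉ = 7 storage lockers.
Also, 8 drums each exceed 150 L, and no two of those can share a locker, so at least 8 storage lockers are needed.
A packing using 8 storage lockers:
  locker 1: 275 = 275
  locker 2: 275 = 275
  locker 3: 225 = 225
  locker 4: 225 = 225
  locker 5: 225 = 225
  locker 6: 200 + 100 = 300
  locker 7: 175 = 175
  locker 8: 175 = 175
This matches the lower bound, so 8 is optimal.

8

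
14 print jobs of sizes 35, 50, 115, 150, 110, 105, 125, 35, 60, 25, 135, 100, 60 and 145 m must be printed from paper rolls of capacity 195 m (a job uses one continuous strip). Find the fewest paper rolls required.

Total = 150 + 145 + 135 + 125 + 115 + 110 + 105 + 100 + 60 + 60 + 50 + 35 + 35 + 25 = 1250 m.
Lower bound: ⌈1250/195⌉ = 7 paper rolls.
Also, 8 print jobs each exceed 195/2 m, and no two of those can share a roll, so at least 8 paper rolls are needed.
A packing using 8 paper rolls:
  roll 1: 150 + 35 = 185
  roll 2: 145 + 50 = 195
  roll 3: 135 + 60 = 195
  roll 4: 125 + 60 = 185
  roll 5: 115 + 35 + 25 = 175
  roll 6: 110 = 110
  roll 7: 105 = 105
  roll 8: 100 = 100
This matches the lower bound, so 8 is optimal.

8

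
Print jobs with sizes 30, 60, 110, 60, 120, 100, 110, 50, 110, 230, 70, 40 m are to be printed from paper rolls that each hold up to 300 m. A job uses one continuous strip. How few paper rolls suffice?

Total = 230 + 120 + 110 + 110 + 110 + 100 + 70 + 60 + 60 + 50 + 40 + 30 = 1090 m.
Lower bound: ⌈1090/300⌉ = 4 paper rolls.
A packing using 4 paper rolls:
  roll 1: 230 + 70 = 300
  roll 2: 120 + 110 + 60 = 290
  roll 3: 110 + 110 + 60 = 280
  roll 4: 100 + 50 + 40 + 30 = 220
This matches the lower bound, so 4 is optimal.

4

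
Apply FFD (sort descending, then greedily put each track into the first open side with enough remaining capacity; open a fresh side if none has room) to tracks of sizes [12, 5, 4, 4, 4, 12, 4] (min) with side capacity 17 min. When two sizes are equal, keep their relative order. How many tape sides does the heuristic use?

Sorted descending: 12, 12, 5, 4, 4, 4, 4.
  12 → side 1 (new)  [load 12/17]
  12 → side 2 (new)  [load 12/17]
  5 → side 1  [load 17/17]
  4 → side 2  [load 16/17]
  4 → side 3 (new)  [load 4/17]
  4 → side 3  [load 8/17]
  4 → side 3  [load 12/17]
3 tape sides opened.

3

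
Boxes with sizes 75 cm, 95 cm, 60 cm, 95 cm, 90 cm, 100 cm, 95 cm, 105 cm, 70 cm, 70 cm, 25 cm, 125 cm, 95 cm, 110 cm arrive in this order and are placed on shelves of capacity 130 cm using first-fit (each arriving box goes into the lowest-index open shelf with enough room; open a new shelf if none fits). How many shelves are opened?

  75 → shelf 1 (new)  [load 75/130]
  95 → shelf 2 (new)  [load 95/130]
  60 → shelf 3 (new)  [load 60/130]
  95 → shelf 4 (new)  [load 95/130]
  90 → shelf 5 (new)  [load 90/130]
  100 → shelf 6 (new)  [load 100/130]
  95 → shelf 7 (new)  [load 95/130]
  105 → shelf 8 (new)  [load 105/130]
  70 → shelf 3  [load 130/130]
  70 → shelf 9 (new)  [load 70/130]
  25 → shelf 1  [load 100/130]
  125 → shelf 10 (new)  [load 125/130]
  95 → shelf 11 (new)  [load 95/130]
  110 → shelf 12 (new)  [load 110/130]
12 shelves opened.

12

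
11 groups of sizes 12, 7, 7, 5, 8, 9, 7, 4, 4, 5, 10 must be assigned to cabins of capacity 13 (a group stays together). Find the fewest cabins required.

Total = 12 + 10 + 9 + 8 + 7 + 7 + 7 + 5 + 5 + 4 + 4 = 78.
Lower bound: ⌈78/13⌉ = 6 cabins.
Also, 7 groups each exceed 13/2, and no two of those can share a cabin, so at least 7 cabins are needed.
A packing using 7 cabins:
  cabin 1: 12 = 12
  cabin 2: 10 = 10
  cabin 3: 9 + 4 = 13
  cabin 4: 8 + 5 = 13
  cabin 5: 7 + 5 = 12
  cabin 6: 7 + 4 = 11
  cabin 7: 7 = 7
This matches the lower bound, so 7 is optimal.

7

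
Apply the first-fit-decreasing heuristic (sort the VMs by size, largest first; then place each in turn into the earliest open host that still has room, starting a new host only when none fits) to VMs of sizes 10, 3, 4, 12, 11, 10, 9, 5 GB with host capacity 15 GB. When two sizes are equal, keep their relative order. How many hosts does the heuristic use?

Sorted descending: 12, 11, 10, 10, 9, 5, 4, 3.
  12 → host 1 (new)  [load 12/15]
  11 → host 2 (new)  [load 11/15]
  10 → host 3 (new)  [load 10/15]
  10 → host 4 (new)  [load 10/15]
  9 → host 5 (new)  [load 9/15]
  5 → host 3  [load 15/15]
  4 → host 2  [load 15/15]
  3 → host 1  [load 15/15]
5 hosts opened.

5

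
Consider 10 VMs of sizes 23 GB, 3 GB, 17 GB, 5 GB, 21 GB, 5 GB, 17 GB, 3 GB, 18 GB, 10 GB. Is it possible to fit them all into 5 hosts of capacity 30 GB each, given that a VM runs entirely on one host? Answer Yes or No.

A valid assignment using 5 hosts:
  host 1: 23 + 5 = 28
  host 2: 21 + 5 + 3 = 29
  host 3: 18 + 10 = 28
  host 4: 17 + 3 = 20
  host 5: 17 = 17
Every load is within 30 GB, so 5 hosts suffice.

Yes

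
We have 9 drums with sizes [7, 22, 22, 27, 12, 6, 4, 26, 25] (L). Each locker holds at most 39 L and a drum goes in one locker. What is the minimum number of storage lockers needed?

5

Total = 27 + 26 + 25 + 22 + 22 + 12 + 7 + 6 + 4 = 151 L.
Lower bound: ⌈151/39⌉ = 4 storage lockers.
Also, 5 drums each exceed 39/2 L, and no two of those can share a locker, so at least 5 storage lockers are needed.
A packing using 5 storage lockers:
  locker 1: 27 + 12 = 39
  locker 2: 26 + 7 + 6 = 39
  locker 3: 25 + 4 = 29
  locker 4: 22 = 22
  locker 5: 22 = 22
This matches the lower bound, so 5 is optimal.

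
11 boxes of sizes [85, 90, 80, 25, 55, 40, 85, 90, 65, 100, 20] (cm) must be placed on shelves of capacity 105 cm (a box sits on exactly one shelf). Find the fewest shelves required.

Total = 100 + 90 + 90 + 85 + 85 + 80 + 65 + 55 + 40 + 25 + 20 = 735 cm.
Lower bound: ⌈735/105⌉ = 7 shelves.
Also, 8 boxes each exceed 105/2 cm, and no two of those can share a shelf, so at least 8 shelves are needed.
A packing using 8 shelves:
  shelf 1: 100 = 100
  shelf 2: 90 = 90
  shelf 3: 90 = 90
  shelf 4: 85 + 20 = 105
  shelf 5: 85 = 85
  shelf 6: 80 + 25 = 105
  shelf 7: 65 + 40 = 105
  shelf 8: 55 = 55
This matches the lower bound, so 8 is optimal.

8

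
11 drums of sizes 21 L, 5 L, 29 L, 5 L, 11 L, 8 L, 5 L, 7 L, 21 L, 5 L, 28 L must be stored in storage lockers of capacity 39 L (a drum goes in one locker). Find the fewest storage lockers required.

4

Total = 29 + 28 + 21 + 21 + 11 + 8 + 7 + 5 + 5 + 5 + 5 = 145 L.
Lower bound: ⌈145/39⌉ = 4 storage lockers.
A packing using 4 storage lockers:
  locker 1: 29 + 8 = 37
  locker 2: 28 + 11 = 39
  locker 3: 21 + 7 + 5 + 5 = 38
  locker 4: 21 + 5 + 5 = 31
This matches the lower bound, so 4 is optimal.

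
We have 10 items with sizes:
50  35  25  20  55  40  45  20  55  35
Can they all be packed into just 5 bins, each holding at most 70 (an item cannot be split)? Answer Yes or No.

No

Total = 380; ⌈380/70⌉ = 6.
At least 6 bins are required, but only 5 are allowed.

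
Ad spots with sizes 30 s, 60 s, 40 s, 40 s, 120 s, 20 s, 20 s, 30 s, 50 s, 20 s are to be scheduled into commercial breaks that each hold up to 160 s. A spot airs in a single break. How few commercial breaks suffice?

3

Total = 120 + 60 + 50 + 40 + 40 + 30 + 30 + 20 + 20 + 20 = 430 s.
Lower bound: ⌈430/160⌉ = 3 commercial breaks.
A packing using 3 commercial breaks:
  break 1: 120 + 40 = 160
  break 2: 60 + 50 + 40 = 150
  break 3: 30 + 30 + 20 + 20 + 20 = 120
This matches the lower bound, so 3 is optimal.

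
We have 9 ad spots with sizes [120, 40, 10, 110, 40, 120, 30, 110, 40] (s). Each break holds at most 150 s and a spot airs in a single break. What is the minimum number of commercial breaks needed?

Total = 120 + 120 + 110 + 110 + 40 + 40 + 40 + 30 + 10 = 620 s.
Lower bound: ⌈620/150⌉ = 5 commercial breaks.
A packing using 5 commercial breaks:
  break 1: 120 + 30 = 150
  break 2: 120 + 10 = 130
  break 3: 110 + 40 = 150
  break 4: 110 + 40 = 150
  break 5: 40 = 40
This matches the lower bound, so 5 is optimal.

5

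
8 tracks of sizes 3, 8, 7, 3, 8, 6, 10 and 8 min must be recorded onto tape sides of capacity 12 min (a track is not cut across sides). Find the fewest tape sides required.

6

Total = 10 + 8 + 8 + 8 + 7 + 6 + 3 + 3 = 53 min.
Lower bound: ⌈53/12⌉ = 5 tape sides.
A packing using 6 tape sides:
  side 1: 10 = 10
  side 2: 8 + 3 = 11
  side 3: 8 + 3 = 11
  side 4: 8 = 8
  side 5: 7 = 7
  side 6: 6 = 6
No arrangement into 5 tape sides stays within capacity, so 6 is optimal.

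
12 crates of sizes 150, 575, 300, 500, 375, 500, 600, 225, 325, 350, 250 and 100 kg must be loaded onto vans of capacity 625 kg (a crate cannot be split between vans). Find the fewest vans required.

8

Total = 600 + 575 + 500 + 500 + 375 + 350 + 325 + 300 + 250 + 225 + 150 + 100 = 4250 kg.
Lower bound: ⌈4250/625⌉ = 7 vans.
A packing using 8 vans:
  van 1: 600 = 600
  van 2: 575 = 575
  van 3: 500 + 100 = 600
  van 4: 500 = 500
  van 5: 375 + 250 = 625
  van 6: 350 + 225 = 575
  van 7: 325 + 300 = 625
  van 8: 150 = 150
No arrangement into 7 vans stays within capacity, so 8 is optimal.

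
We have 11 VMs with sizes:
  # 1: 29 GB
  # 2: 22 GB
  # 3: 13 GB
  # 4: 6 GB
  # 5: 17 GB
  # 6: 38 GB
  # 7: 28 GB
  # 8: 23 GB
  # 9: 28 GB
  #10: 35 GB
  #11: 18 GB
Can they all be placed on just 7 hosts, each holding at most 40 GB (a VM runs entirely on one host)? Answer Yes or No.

Total = 257 GB; ⌈257/40⌉ = 7.
The bound of 7 does not rule out 7, but exhaustive search shows no assignment into 7 hosts of capacity 40 GB exists — the minimum is 8.

No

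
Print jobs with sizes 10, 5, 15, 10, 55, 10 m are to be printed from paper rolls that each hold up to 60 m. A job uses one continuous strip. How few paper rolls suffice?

2

Total = 55 + 15 + 10 + 10 + 10 + 5 = 105 m.
Lower bound: ⌈105/60⌉ = 2 paper rolls.
A packing using 2 paper rolls:
  roll 1: 55 + 5 = 60
  roll 2: 15 + 10 + 10 + 10 = 45
This matches the lower bound, so 2 is optimal.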